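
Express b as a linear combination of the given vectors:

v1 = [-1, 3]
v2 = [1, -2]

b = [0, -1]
c1 = -1, c2 = -1

b = -1·v1 + -1·v2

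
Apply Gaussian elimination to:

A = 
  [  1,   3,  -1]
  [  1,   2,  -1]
Row operations:
R2 → R2 - (1)·R1

Resulting echelon form:
REF = 
  [  1,   3,  -1]
  [  0,  -1,   0]

Rank = 2 (number of non-zero pivot rows).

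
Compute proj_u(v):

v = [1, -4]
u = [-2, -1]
proj_u(v) = [-4/5, -2/5]

v·u = (1)(-2) + (-4)(-1) = 2
u·u = (-2)² + (-1)² = 5
proj_u(v) = (v·u / u·u) × u = (2/5) × u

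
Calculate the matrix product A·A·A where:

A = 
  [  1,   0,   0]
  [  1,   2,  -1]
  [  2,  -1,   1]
A^3 = 
  [  1,   0,   0]
  [  0,  13,  -8]
  [  4,  -8,   5]

A² = A·A:
A²[1,1] = (1)(1) + (0)(1) + (0)(2) = 1
A²[1,2] = (1)(0) + (0)(2) + (0)(-1) = 0
A²[1,3] = (1)(0) + (0)(-1) + (0)(1) = 0
A²[2,1] = (1)(1) + (2)(1) + (-1)(2) = 1
A²[2,2] = (1)(0) + (2)(2) + (-1)(-1) = 5
A²[2,3] = (1)(0) + (2)(-1) + (-1)(1) = -3
A²[3,1] = (2)(1) + (-1)(1) + (1)(2) = 3
A²[3,2] = (2)(0) + (-1)(2) + (1)(-1) = -3
A²[3,3] = (2)(0) + (-1)(-1) + (1)(1) = 2
A² = 
  [  1,   0,   0]
  [  1,   5,  -3]
  [  3,  -3,   2]

A^3 = A^2·A:
A^3[1,1] = (1)(1) + (0)(1) + (0)(2) = 1
A^3[1,2] = (1)(0) + (0)(2) + (0)(-1) = 0
A^3[1,3] = (1)(0) + (0)(-1) + (0)(1) = 0
A^3[2,1] = (1)(1) + (5)(1) + (-3)(2) = 0
A^3[2,2] = (1)(0) + (5)(2) + (-3)(-1) = 13
A^3[2,3] = (1)(0) + (5)(-1) + (-3)(1) = -8
A^3[3,1] = (3)(1) + (-3)(1) + (2)(2) = 4
A^3[3,2] = (3)(0) + (-3)(2) + (2)(-1) = -8
A^3[3,3] = (3)(0) + (-3)(-1) + (2)(1) = 5
A^3 = 
  [  1,   0,   0]
  [  0,  13,  -8]
  [  4,  -8,   5]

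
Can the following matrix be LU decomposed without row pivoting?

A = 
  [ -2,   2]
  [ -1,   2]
Yes.
A[1,1] = -2 ≠ 0, so Gaussian elimination proceeds without a row swap: multiplier ℓ₂₁ = (-1)/(-2) = 1/2, and U[2,2] = 2 - (1/2)(2) = 1.
L = 
  [  1,   0]
  [1/2,   1]
U = 
  [ -2,   2]
  [  0,   1]
Check row 2 of LU: [(1/2)(-2), (1/2)(2) + 1] = [-1, 2] = row 2 of A ✓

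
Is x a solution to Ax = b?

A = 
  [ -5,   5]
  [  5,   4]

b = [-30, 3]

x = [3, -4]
No

Ax = [-35, -1] ≠ b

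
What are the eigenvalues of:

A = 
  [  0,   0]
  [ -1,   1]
λ = 1, 0

tr(A) = 1, det(A) = 0
Characteristic polynomial: λ² - tr(A)λ + det(A) = λ² - λ
λ² - λ = λ(λ - 1)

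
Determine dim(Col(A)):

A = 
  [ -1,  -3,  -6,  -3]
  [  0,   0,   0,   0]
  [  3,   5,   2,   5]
Row reduce:
R3 → R3 + (3)·R1
Swap R2 ↔ R3
REF = 
  [ -1,  -3,  -6,  -3]
  [  0,  -4, -16,  -4]
  [  0,   0,   0,   0]
Pivot columns: 1, 2 → 2 pivots.
dim(Col(A)) = number of pivot columns = 2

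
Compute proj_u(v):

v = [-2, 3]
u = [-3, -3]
proj_u(v) = [1/2, 1/2]

v·u = (-2)(-3) + (3)(-3) = -3
u·u = (-3)² + (-3)² = 18
proj_u(v) = (v·u / u·u) × u = (-3/18) × u = (-1/6) × u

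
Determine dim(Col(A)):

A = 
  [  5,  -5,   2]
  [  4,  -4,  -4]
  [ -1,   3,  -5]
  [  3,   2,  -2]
dim(Col(A)) = 3

Row reduce:
R2 → R2 - (4/5)·R1
R3 → R3 + (1/5)·R1
R4 → R4 - (3/5)·R1
Swap R2 ↔ R3
R4 → R4 - (5/2)·R2
R4 → R4 + (83/56)·R3
REF = 
  [    5,    -5,     2]
  [    0,     2, -23/5]
  [    0,     0, -28/5]
  [    0,     0,     0]
Pivot columns: 1, 2, 3 → 3 pivots.
dim(Col(A)) = number of pivot columns = 3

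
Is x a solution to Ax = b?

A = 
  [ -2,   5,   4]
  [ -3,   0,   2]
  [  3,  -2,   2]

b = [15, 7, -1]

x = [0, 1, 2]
No

Ax = [13, 4, 2] ≠ b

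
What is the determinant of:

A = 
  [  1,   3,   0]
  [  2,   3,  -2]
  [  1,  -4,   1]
-17

Cofactor expansion along row 1:
det(A) = (1)·((3)(1) - (-2)(-4)) - (3)·((2)(1) - (-2)(1)) + (0)·((2)(-4) - (3)(1))
  = (1)(-5) - (3)(4) + (0)(-11)
  = -17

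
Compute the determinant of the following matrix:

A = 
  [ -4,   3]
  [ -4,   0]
12

For a 2×2 matrix, det = ad - bc = (-4)(0) - (3)(-4) = 12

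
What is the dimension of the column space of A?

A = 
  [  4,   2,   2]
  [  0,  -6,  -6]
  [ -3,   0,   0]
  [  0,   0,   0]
Row reduce:
R3 → R3 + (3/4)·R1
R3 → R3 + (1/4)·R2
REF = 
  [  4,   2,   2]
  [  0,  -6,  -6]
  [  0,   0,   0]
  [  0,   0,   0]
Pivot columns: 1, 2 → 2 pivots.
dim(Col(A)) = number of pivot columns = 2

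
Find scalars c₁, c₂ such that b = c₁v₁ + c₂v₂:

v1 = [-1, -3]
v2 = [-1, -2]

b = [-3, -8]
c1 = 2, c2 = 1

b = 2·v1 + 1·v2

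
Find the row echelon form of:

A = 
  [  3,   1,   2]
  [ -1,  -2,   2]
Row operations:
R2 → R2 + (1/3)·R1

Resulting echelon form:
REF = 
  [   3,    1,    2]
  [   0, -5/3,  8/3]

Rank = 2 (number of non-zero pivot rows).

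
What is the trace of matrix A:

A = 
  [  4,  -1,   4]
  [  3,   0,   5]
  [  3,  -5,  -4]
0

tr(A) = 4 + 0 + -4 = 0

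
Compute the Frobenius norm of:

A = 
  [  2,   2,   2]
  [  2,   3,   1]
||A||_F = 5.099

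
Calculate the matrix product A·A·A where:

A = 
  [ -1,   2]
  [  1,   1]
A² = A·A:
A²[1,1] = (-1)(-1) + (2)(1) = 3
A²[1,2] = (-1)(2) + (2)(1) = 0
A²[2,1] = (1)(-1) + (1)(1) = 0
A²[2,2] = (1)(2) + (1)(1) = 3
A² = 
  [  3,   0]
  [  0,   3]

A^3 = A^2·A:
A^3[1,1] = (3)(-1) + (0)(1) = -3
A^3[1,2] = (3)(2) + (0)(1) = 6
A^3[2,1] = (0)(-1) + (3)(1) = 3
A^3[2,2] = (0)(2) + (3)(1) = 3
A^3 = 
  [ -3,   6]
  [  3,   3]

Therefore
A^3 = 
  [ -3,   6]
  [  3,   3]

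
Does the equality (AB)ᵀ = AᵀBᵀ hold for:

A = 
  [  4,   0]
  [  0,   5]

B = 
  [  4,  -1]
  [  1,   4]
No

(AB)ᵀ = 
  [ 16,   5]
  [ -4,  20]

AᵀBᵀ = 
  [ 16,   4]
  [ -5,  20]

The two matrices differ, so (AB)ᵀ ≠ AᵀBᵀ in general. The correct identity is (AB)ᵀ = BᵀAᵀ.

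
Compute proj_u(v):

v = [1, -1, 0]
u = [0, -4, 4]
v·u = (1)(0) + (-1)(-4) + (0)(4) = 4
u·u = (0)² + (-4)² + (4)² = 32
proj_u(v) = (v·u / u·u) × u = (4/32) × u = (1/8) × u

proj_u(v) = [0, -1/2, 1/2]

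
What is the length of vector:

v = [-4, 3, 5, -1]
7.141

||v||₂ = √((-4)² + (3)² + (5)² + (-1)²) = √51 = 7.141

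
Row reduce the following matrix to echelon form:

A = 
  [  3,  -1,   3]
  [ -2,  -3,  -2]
Row operations:
R2 → R2 + (2/3)·R1

Resulting echelon form:
REF = 
  [    3,    -1,     3]
  [    0, -11/3,     0]

Rank = 2 (number of non-zero pivot rows).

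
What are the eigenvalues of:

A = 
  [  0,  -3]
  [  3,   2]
λ = 1 + 2i√2, 1 - 2i√2  (≈ 1 + 2.828i, 1 - 2.828i)

tr(A) = 2, det(A) = 9
Characteristic polynomial: λ² - tr(A)λ + det(A) = λ² - 2λ + 9
λ² - 2λ + 9 = 0  ⇒  λ = (2 ± √((-2)² - 4·(9)))/2 = (2 ± √(-32))/2
  = 1 + 2i√2,  1 - 2i√2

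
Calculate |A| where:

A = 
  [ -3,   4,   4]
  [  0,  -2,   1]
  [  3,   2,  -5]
Cofactor expansion along row 1:
det(A) = (-3)·((-2)(-5) - (1)(2)) - (4)·((0)(-5) - (1)(3)) + (4)·((0)(2) - (-2)(3))
  = (-3)(8) - (4)(-3) + (4)(6)
  = 12

det(A) = 12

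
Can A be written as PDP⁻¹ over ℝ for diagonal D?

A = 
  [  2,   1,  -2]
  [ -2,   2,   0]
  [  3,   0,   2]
No

Characteristic polynomial: det(λI - A) = λ³ - 6λ² + 20λ - 24
Testing integer divisors of the constant term: p(2) = 0, so (λ - 2) is a factor:
p(λ) = (λ - 2)(λ² - 4λ + 12)
λ² - 4λ + 12 = 0  ⇒  λ = (4 ± √((-4)² - 4·(12)))/2 = (4 ± √(-32))/2
  = 2 + 2i√2,  2 - 2i√2
Eigenvalues: 2, 2 + 2i√2, 2 - 2i√2  (≈ 2, 2 + 2.828i, 2 - 2.828i)
Has complex eigenvalues (not diagonalizable over ℝ).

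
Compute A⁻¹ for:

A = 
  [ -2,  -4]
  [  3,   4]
det(A) = (-2)(4) - (-4)(3) = 4
For a 2×2 matrix, A⁻¹ = (1/det(A)) · [[d, -b], [-c, a]]
    = (1/4) · [[4, 4], [-3, -2]]

A⁻¹ = 
  [   1,    1]
  [-3/4, -1/2]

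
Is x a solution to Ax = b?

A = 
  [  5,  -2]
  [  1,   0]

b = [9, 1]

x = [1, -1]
No

Ax = [7, 1] ≠ b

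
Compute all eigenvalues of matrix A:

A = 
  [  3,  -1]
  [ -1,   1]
λ = 2 + √2, 2 - √2  (≈ 3.414, 0.5858)

tr(A) = 4, det(A) = 2
Characteristic polynomial: λ² - tr(A)λ + det(A) = λ² - 4λ + 2
λ² - 4λ + 2 = 0  ⇒  λ = (4 ± √((-4)² - 4·(2)))/2 = (4 ± √(8))/2
  = 2 + √2,  2 - √2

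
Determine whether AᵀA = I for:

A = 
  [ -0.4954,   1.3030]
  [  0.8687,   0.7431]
No

AᵀA = 
  [  1.0001,   0]
  [  0,   2.2500]
≠ I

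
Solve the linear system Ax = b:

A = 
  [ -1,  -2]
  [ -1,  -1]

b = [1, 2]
Row reduce the augmented matrix [A|b]:
R2 → R2 - (1)·R1
REF = 
  [ -1,  -2,   1]
  [  0,   1,   1]

Back-substitution:
x₂ = 1 / 1 = 1
x₁ = (1 - (-2)(1)) / (-1) = -3

x = [-3, 1]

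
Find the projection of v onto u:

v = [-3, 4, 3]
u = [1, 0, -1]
proj_u(v) = [-3, 0, 3]

v·u = (-3)(1) + (4)(0) + (3)(-1) = -6
u·u = (1)² + (0)² + (-1)² = 2
proj_u(v) = (v·u / u·u) × u = (-6/2) × u = (-3) × u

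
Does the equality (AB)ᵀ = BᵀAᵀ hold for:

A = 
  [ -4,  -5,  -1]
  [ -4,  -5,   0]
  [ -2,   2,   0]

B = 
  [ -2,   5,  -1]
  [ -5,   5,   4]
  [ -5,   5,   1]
Yes

(AB)ᵀ = 
  [ 38,  33,  -6]
  [-50, -45,   0]
  [-17, -16,  10]

BᵀAᵀ = 
  [ 38,  33,  -6]
  [-50, -45,   0]
  [-17, -16,  10]

Both sides are equal — this is the standard identity (AB)ᵀ = BᵀAᵀ, which holds for all A, B.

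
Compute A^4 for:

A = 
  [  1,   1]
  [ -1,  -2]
A^4 = 
  [ -1,  -3]
  [  3,   8]

A² = A·A:
A²[1,1] = (1)(1) + (1)(-1) = 0
A²[1,2] = (1)(1) + (1)(-2) = -1
A²[2,1] = (-1)(1) + (-2)(-1) = 1
A²[2,2] = (-1)(1) + (-2)(-2) = 3
A² = 
  [  0,  -1]
  [  1,   3]

A^3 = A^2·A:
A^3[1,1] = (0)(1) + (-1)(-1) = 1
A^3[1,2] = (0)(1) + (-1)(-2) = 2
A^3[2,1] = (1)(1) + (3)(-1) = -2
A^3[2,2] = (1)(1) + (3)(-2) = -5
A^3 = 
  [  1,   2]
  [ -2,  -5]

A^4 = A^3·A:
A^4[1,1] = (1)(1) + (2)(-1) = -1
A^4[1,2] = (1)(1) + (2)(-2) = -3
A^4[2,1] = (-2)(1) + (-5)(-1) = 3
A^4[2,2] = (-2)(1) + (-5)(-2) = 8
A^4 = 
  [ -1,  -3]
  [  3,   8]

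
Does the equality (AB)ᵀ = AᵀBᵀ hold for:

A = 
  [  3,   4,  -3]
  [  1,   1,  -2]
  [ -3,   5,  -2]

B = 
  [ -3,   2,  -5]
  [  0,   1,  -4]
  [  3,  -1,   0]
No

(AB)ᵀ = 
  [-18,  -9,   3]
  [ 13,   5,   1]
  [-31,  -9,  -5]

AᵀBᵀ = 
  [  8,  13,   8]
  [-35, -19,  11]
  [ 15,   6,  -7]

The two matrices differ, so (AB)ᵀ ≠ AᵀBᵀ in general. The correct identity is (AB)ᵀ = BᵀAᵀ.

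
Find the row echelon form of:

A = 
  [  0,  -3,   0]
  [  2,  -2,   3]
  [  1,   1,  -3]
Row operations:
Swap R1 ↔ R2
R3 → R3 - (1/2)·R1
R3 → R3 + (2/3)·R2

Resulting echelon form:
REF = 
  [   2,   -2,    3]
  [   0,   -3,    0]
  [   0,    0, -9/2]

Rank = 3 (number of non-zero pivot rows).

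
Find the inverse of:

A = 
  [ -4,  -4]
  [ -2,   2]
det(A) = (-4)(2) - (-4)(-2) = -16
For a 2×2 matrix, A⁻¹ = (1/det(A)) · [[d, -b], [-c, a]]
    = (-1/16) · [[2, 4], [2, -4]]

A⁻¹ = 
  [-1/8, -1/4]
  [-1/8,  1/4]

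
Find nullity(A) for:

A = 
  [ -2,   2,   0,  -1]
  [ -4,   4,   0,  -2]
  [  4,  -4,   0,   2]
nullity(A) = 3

Row reduce:
R2 → R2 - (2)·R1
R3 → R3 + (2)·R1
REF = 
  [ -2,   2,   0,  -1]
  [  0,   0,   0,   0]
  [  0,   0,   0,   0]
Pivot columns: 1 → 1 pivot.
rank(A) = 1, so nullity(A) = 4 - 1 = 3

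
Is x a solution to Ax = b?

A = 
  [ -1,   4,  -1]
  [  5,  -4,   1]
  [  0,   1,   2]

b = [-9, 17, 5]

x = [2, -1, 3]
Yes

Ax = [-9, 17, 5] = b ✓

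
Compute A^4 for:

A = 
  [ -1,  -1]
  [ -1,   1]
A^4 = 
  [  4,   0]
  [  0,   4]

A² = A·A:
A²[1,1] = (-1)(-1) + (-1)(-1) = 2
A²[1,2] = (-1)(-1) + (-1)(1) = 0
A²[2,1] = (-1)(-1) + (1)(-1) = 0
A²[2,2] = (-1)(-1) + (1)(1) = 2
A² = 
  [  2,   0]
  [  0,   2]

A^3 = A^2·A:
A^3[1,1] = (2)(-1) + (0)(-1) = -2
A^3[1,2] = (2)(-1) + (0)(1) = -2
A^3[2,1] = (0)(-1) + (2)(-1) = -2
A^3[2,2] = (0)(-1) + (2)(1) = 2
A^3 = 
  [ -2,  -2]
  [ -2,   2]

A^4 = A^3·A:
A^4[1,1] = (-2)(-1) + (-2)(-1) = 4
A^4[1,2] = (-2)(-1) + (-2)(1) = 0
A^4[2,1] = (-2)(-1) + (2)(-1) = 0
A^4[2,2] = (-2)(-1) + (2)(1) = 4
A^4 = 
  [  4,   0]
  [  0,   4]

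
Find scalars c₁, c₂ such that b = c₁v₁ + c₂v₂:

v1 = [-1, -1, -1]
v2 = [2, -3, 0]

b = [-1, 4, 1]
c1 = -1, c2 = -1

b = -1·v1 + -1·v2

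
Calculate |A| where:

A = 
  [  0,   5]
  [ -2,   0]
For a 2×2 matrix, det = ad - bc = (0)(0) - (5)(-2) = 10

det(A) = 10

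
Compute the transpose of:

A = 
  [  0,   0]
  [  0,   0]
Aᵀ = 
  [  0,   0]
  [  0,   0]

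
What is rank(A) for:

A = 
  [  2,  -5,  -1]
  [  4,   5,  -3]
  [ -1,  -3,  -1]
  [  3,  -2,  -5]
rank(A) = 3

Row reduce:
R2 → R2 - (2)·R1
R3 → R3 + (1/2)·R1
R4 → R4 - (3/2)·R1
R3 → R3 + (11/30)·R2
R4 → R4 - (11/30)·R2
R4 → R4 - (47/28)·R3
REF = 
  [     2,     -5,     -1]
  [     0,     15,     -1]
  [     0,      0, -28/15]
  [     0,      0,      0]
Pivot columns: 1, 2, 3 → 3 pivots.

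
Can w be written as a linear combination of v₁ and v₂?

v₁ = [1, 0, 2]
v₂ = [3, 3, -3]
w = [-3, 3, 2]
No

Form the augmented matrix and row-reduce:
[v₁|v₂|w] = 
  [  1,   3,  -3]
  [  0,   3,   3]
  [  2,  -3,   2]
R3 → R3 - (2)·R1
R3 → R3 + (3)·R2
REF = 
  [  1,   3,  -3]
  [  0,   3,   3]
  [  0,   0,  17]

Row 3 reads [0 0 | 17], i.e. 0 = 17, so the system is inconsistent and w ∉ span{v₁, v₂}.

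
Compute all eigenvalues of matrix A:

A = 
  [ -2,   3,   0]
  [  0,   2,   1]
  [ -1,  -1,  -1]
λ = 1, -1 + √2, -1 - √2  (≈ 1, 0.4142, -2.414)

Characteristic polynomial: det(λI - A) = λ³ + λ² - 3λ + 1
Testing integer divisors of the constant term: p(1) = 0, so (λ - 1) is a factor:
p(λ) = (λ - 1)(λ² + 2λ - 1)
λ² + 2λ - 1 = 0  ⇒  λ = (-2 ± √((2)² - 4·(-1)))/2 = (-2 ± √(8))/2
  = -1 + √2,  -1 - √2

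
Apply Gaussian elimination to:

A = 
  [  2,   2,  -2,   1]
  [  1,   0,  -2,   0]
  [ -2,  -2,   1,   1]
Row operations:
R2 → R2 - (1/2)·R1
R3 → R3 + (1)·R1

Resulting echelon form:
REF = 
  [   2,    2,   -2,    1]
  [   0,   -1,   -1, -1/2]
  [   0,    0,   -1,    2]

Rank = 3 (number of non-zero pivot rows).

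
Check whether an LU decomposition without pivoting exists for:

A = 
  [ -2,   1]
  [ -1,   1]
Yes.
A[1,1] = -2 ≠ 0, so Gaussian elimination proceeds without a row swap: multiplier ℓ₂₁ = (-1)/(-2) = 1/2, and U[2,2] = 1 - (1/2)(1) = 1/2.
L = 
  [  1,   0]
  [1/2,   1]
U = 
  [ -2,   1]
  [  0, 1/2]
Check row 2 of LU: [(1/2)(-2), (1/2)(1) + (1/2)] = [-1, 1] = row 2 of A ✓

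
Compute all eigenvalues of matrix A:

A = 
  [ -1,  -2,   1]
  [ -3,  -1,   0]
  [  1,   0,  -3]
Characteristic polynomial: det(λI - A) = λ³ + 5λ² - 16
Testing integer divisors of the constant term: p(-4) = 0, so (λ + 4) is a factor:
p(λ) = (λ + 4)(λ² + λ - 4)
λ² + λ - 4 = 0  ⇒  λ = (-1 ± √((1)² - 4·(-4)))/2 = (-1 ± √(17))/2
  = (-1 + √17)/2,  (-1 - √17)/2

λ = -4, (-1 + √17)/2, (-1 - √17)/2  (≈ -4, 1.562, -2.562)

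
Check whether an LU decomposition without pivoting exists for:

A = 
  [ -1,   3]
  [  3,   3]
Yes.
A[1,1] = -1 ≠ 0, so Gaussian elimination proceeds without a row swap: multiplier ℓ₂₁ = (3)/(-1) = -3, and U[2,2] = 3 - (-3)(3) = 12.
L = 
  [  1,   0]
  [ -3,   1]
U = 
  [ -1,   3]
  [  0,  12]
Check row 2 of LU: [(-3)(-1), (-3)(3) + 12] = [3, 3] = row 2 of A ✓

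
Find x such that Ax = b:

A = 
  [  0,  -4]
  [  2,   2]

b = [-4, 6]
Row reduce the augmented matrix [A|b]:
Swap R1 ↔ R2
REF = 
  [  2,   2,   6]
  [  0,  -4,  -4]

Back-substitution:
x₂ = (-4) / (-4) = 1
x₁ = (6 - (2)(1)) / 2 = 2

x = [2, 1]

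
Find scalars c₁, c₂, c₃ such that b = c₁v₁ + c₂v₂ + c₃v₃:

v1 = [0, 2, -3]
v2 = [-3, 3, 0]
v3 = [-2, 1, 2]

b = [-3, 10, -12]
c1 = 2, c2 = 3, c3 = -3

b = 2·v1 + 3·v2 + -3·v3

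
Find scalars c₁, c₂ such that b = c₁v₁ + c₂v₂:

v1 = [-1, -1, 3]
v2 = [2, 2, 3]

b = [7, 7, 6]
c1 = -1, c2 = 3

b = -1·v1 + 3·v2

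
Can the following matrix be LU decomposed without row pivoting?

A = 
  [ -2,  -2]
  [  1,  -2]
Yes.
A[1,1] = -2 ≠ 0, so Gaussian elimination proceeds without a row swap: multiplier ℓ₂₁ = (1)/(-2) = -1/2, and U[2,2] = -2 - (-1/2)(-2) = -3.
L = 
  [   1,    0]
  [-1/2,    1]
U = 
  [ -2,  -2]
  [  0,  -3]
Check row 2 of LU: [(-1/2)(-2), (-1/2)(-2) + (-3)] = [1, -2] = row 2 of A ✓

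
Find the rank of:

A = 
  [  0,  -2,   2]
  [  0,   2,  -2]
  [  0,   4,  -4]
rank(A) = 1

Row reduce:
R2 → R2 + (1)·R1
R3 → R3 + (2)·R1
REF = 
  [  0,  -2,   2]
  [  0,   0,   0]
  [  0,   0,   0]
Pivot columns: 2 → 1 pivot.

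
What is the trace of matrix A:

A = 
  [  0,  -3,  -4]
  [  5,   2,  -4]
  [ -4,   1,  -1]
1

tr(A) = 0 + 2 + -1 = 1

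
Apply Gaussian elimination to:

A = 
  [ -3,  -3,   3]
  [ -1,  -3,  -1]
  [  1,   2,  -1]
Row operations:
R2 → R2 - (1/3)·R1
R3 → R3 + (1/3)·R1
R3 → R3 + (1/2)·R2

Resulting echelon form:
REF = 
  [ -3,  -3,   3]
  [  0,  -2,  -2]
  [  0,   0,  -1]

Rank = 3 (number of non-zero pivot rows).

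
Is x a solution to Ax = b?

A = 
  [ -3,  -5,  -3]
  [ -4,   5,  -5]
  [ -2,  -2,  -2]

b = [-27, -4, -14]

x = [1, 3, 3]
Yes

Ax = [-27, -4, -14] = b ✓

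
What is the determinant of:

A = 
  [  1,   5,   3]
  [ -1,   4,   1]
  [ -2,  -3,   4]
Cofactor expansion along row 1:
det(A) = (1)·((4)(4) - (1)(-3)) - (5)·((-1)(4) - (1)(-2)) + (3)·((-1)(-3) - (4)(-2))
  = (1)(19) - (5)(-2) + (3)(11)
  = 62

det(A) = 62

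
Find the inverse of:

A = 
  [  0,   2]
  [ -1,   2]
det(A) = (0)(2) - (2)(-1) = 2
For a 2×2 matrix, A⁻¹ = (1/det(A)) · [[d, -b], [-c, a]]
    = (1/2) · [[2, -2], [1, 0]]

A⁻¹ = 
  [  1,  -1]
  [1/2,   0]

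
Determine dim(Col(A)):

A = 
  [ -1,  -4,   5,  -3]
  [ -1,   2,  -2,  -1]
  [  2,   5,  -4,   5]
Row reduce:
R2 → R2 - (1)·R1
R3 → R3 + (2)·R1
R3 → R3 + (1/2)·R2
REF = 
  [ -1,  -4,   5,  -3]
  [  0,   6,  -7,   2]
  [  0,   0, 5/2,   0]
Pivot columns: 1, 2, 3 → 3 pivots.
dim(Col(A)) = number of pivot columns = 3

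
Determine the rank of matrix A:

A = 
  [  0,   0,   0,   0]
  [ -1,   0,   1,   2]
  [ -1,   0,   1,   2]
Row reduce:
Swap R1 ↔ R2
R3 → R3 - (1)·R1
REF = 
  [ -1,   0,   1,   2]
  [  0,   0,   0,   0]
  [  0,   0,   0,   0]
Pivot columns: 1 → 1 pivot.

rank(A) = 1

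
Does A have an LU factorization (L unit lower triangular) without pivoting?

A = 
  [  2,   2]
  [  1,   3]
Yes.
A[1,1] = 2 ≠ 0, so Gaussian elimination proceeds without a row swap: multiplier ℓ₂₁ = (1)/(2) = 1/2, and U[2,2] = 3 - (1/2)(2) = 2.
L = 
  [  1,   0]
  [1/2,   1]
U = 
  [  2,   2]
  [  0,   2]
Check row 2 of LU: [(1/2)(2), (1/2)(2) + 2] = [1, 3] = row 2 of A ✓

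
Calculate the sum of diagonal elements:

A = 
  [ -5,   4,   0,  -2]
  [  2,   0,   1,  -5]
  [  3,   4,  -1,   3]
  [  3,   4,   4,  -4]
-10

tr(A) = -5 + 0 + -1 + -4 = -10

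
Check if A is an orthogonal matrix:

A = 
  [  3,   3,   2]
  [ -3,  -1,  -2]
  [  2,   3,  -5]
No

AᵀA = 
  [ 22,  18,   2]
  [ 18,  19,  -7]
  [  2,  -7,  33]
≠ I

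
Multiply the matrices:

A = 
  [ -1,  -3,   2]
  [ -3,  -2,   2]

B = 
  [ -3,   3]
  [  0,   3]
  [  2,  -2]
AB = 
  [  7, -16]
  [ 13, -19]

A is 2×3 and B is 3×2, so AB is 2×2. Each entry is (row of A)·(column of B):
AB[1,1] = (-1)(-3) + (-3)(0) + (2)(2) = 7
AB[1,2] = (-1)(3) + (-3)(3) + (2)(-2) = -16
AB[2,1] = (-3)(-3) + (-2)(0) + (2)(2) = 13
AB[2,2] = (-3)(3) + (-2)(3) + (2)(-2) = -19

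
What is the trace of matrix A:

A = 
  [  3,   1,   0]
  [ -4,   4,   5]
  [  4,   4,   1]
8

tr(A) = 3 + 4 + 1 = 8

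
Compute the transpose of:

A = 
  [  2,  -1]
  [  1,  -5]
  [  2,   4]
Aᵀ = 
  [  2,   1,   2]
  [ -1,  -5,   4]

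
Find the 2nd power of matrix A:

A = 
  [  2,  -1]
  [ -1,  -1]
A² = A·A:
A²[1,1] = (2)(2) + (-1)(-1) = 5
A²[1,2] = (2)(-1) + (-1)(-1) = -1
A²[2,1] = (-1)(2) + (-1)(-1) = -1
A²[2,2] = (-1)(-1) + (-1)(-1) = 2
A² = 
  [  5,  -1]
  [ -1,   2]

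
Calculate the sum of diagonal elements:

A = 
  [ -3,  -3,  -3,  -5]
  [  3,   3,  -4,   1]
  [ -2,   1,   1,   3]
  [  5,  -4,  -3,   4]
5

tr(A) = -3 + 3 + 1 + 4 = 5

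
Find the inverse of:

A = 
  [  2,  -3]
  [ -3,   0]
det(A) = (2)(0) - (-3)(-3) = -9
For a 2×2 matrix, A⁻¹ = (1/det(A)) · [[d, -b], [-c, a]]
    = (-1/9) · [[0, 3], [3, 2]]

A⁻¹ = 
  [   0, -1/3]
  [-1/3, -2/9]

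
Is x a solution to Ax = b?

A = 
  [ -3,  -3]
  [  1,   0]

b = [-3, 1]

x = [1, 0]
Yes

Ax = [-3, 1] = b ✓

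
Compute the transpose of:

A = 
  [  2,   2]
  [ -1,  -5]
Aᵀ = 
  [  2,  -1]
  [  2,  -5]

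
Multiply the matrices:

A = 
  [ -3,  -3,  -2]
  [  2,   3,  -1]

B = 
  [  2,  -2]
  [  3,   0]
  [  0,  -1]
AB = 
  [-15,   8]
  [ 13,  -3]

A is 2×3 and B is 3×2, so AB is 2×2. Each entry is (row of A)·(column of B):
AB[1,1] = (-3)(2) + (-3)(3) + (-2)(0) = -15
AB[1,2] = (-3)(-2) + (-3)(0) + (-2)(-1) = 8
AB[2,1] = (2)(2) + (3)(3) + (-1)(0) = 13
AB[2,2] = (2)(-2) + (3)(0) + (-1)(-1) = -3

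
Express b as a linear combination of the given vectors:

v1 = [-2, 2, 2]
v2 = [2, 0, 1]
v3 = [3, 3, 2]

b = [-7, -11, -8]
c1 = -1, c2 = 0, c3 = -3

b = -1·v1 + 0·v2 + -3·v3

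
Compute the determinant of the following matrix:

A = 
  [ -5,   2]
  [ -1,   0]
For a 2×2 matrix, det = ad - bc = (-5)(0) - (2)(-1) = 2

det(A) = 2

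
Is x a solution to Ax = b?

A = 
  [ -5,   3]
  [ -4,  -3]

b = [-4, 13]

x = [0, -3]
No

Ax = [-9, 9] ≠ b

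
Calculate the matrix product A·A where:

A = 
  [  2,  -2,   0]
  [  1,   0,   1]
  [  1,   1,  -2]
A² = A·A:
A²[1,1] = (2)(2) + (-2)(1) + (0)(1) = 2
A²[1,2] = (2)(-2) + (-2)(0) + (0)(1) = -4
A²[1,3] = (2)(0) + (-2)(1) + (0)(-2) = -2
A²[2,1] = (1)(2) + (0)(1) + (1)(1) = 3
A²[2,2] = (1)(-2) + (0)(0) + (1)(1) = -1
A²[2,3] = (1)(0) + (0)(1) + (1)(-2) = -2
A²[3,1] = (1)(2) + (1)(1) + (-2)(1) = 1
A²[3,2] = (1)(-2) + (1)(0) + (-2)(1) = -4
A²[3,3] = (1)(0) + (1)(1) + (-2)(-2) = 5
A² = 
  [  2,  -4,  -2]
  [  3,  -1,  -2]
  [  1,  -4,   5]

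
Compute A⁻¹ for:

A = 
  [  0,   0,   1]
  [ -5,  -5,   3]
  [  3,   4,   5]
det(A) = (0)·((-5)(5) - (3)(4)) - (0)·((-5)(5) - (3)(3)) + (1)·((-5)(4) - (-5)(3))
  = (0)(-37) - (0)(-34) + (1)(-5)
  = -5
det(A) = -5 ≠ 0, so A is invertible.

Cofactors Cᵢⱼ = (-1)ⁱ⁺ʲ·Mᵢⱼ:
C = 
  [-37,  34,  -5]
  [  4,  -3,   0]
  [  5,  -5,   0]

adj(A) = Cᵀ:
adj(A) = 
  [-37,   4,   5]
  [ 34,  -3,  -5]
  [ -5,   0,   0]

A⁻¹ = (-1/5) · adj(A):
A⁻¹ = 
  [ 37/5,  -4/5,    -1]
  [-34/5,   3/5,     1]
  [    1,     0,     0]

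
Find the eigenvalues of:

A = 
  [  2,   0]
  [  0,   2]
tr(A) = 4, det(A) = 4
Characteristic polynomial: λ² - tr(A)λ + det(A) = λ² - 4λ + 4
λ² - 4λ + 4 = (λ - 2)²

λ = 2, 2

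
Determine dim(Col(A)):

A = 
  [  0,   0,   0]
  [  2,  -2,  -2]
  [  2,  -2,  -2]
Row reduce:
Swap R1 ↔ R2
R3 → R3 - (1)·R1
REF = 
  [  2,  -2,  -2]
  [  0,   0,   0]
  [  0,   0,   0]
Pivot columns: 1 → 1 pivot.
dim(Col(A)) = number of pivot columns = 1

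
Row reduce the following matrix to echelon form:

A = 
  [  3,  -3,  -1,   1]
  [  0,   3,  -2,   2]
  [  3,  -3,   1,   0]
Row operations:
R3 → R3 - (1)·R1

Resulting echelon form:
REF = 
  [  3,  -3,  -1,   1]
  [  0,   3,  -2,   2]
  [  0,   0,   2,  -1]

Rank = 3 (number of non-zero pivot rows).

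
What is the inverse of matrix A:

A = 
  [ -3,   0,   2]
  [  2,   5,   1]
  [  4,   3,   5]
det(A) = (-3)·((5)(5) - (1)(3)) - (0)·((2)(5) - (1)(4)) + (2)·((2)(3) - (5)(4))
  = (-3)(22) - (0)(6) + (2)(-14)
  = -94
det(A) = -94 ≠ 0, so A is invertible.

Cofactors Cᵢⱼ = (-1)ⁱ⁺ʲ·Mᵢⱼ:
C = 
  [ 22,  -6, -14]
  [  6, -23,   9]
  [-10,   7, -15]

adj(A) = Cᵀ:
adj(A) = 
  [ 22,   6, -10]
  [ -6, -23,   7]
  [-14,   9, -15]

A⁻¹ = (-1/94) · adj(A):
A⁻¹ = 
  [-11/47,  -3/47,   5/47]
  [  3/47,  23/94,  -7/94]
  [  7/47,  -9/94,  15/94]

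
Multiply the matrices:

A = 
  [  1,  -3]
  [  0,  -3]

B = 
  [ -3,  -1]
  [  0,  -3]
A is 2×2 and B is 2×2, so AB is 2×2. Each entry is (row of A)·(column of B):
AB[1,1] = (1)(-3) + (-3)(0) = -3
AB[1,2] = (1)(-1) + (-3)(-3) = 8
AB[2,1] = (0)(-3) + (-3)(0) = 0
AB[2,2] = (0)(-1) + (-3)(-3) = 9

AB = 
  [ -3,   8]
  [  0,   9]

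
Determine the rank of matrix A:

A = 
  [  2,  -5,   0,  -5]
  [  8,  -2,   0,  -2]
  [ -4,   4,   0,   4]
Row reduce:
R2 → R2 - (4)·R1
R3 → R3 + (2)·R1
R3 → R3 + (1/3)·R2
REF = 
  [  2,  -5,   0,  -5]
  [  0,  18,   0,  18]
  [  0,   0,   0,   0]
Pivot columns: 1, 2 → 2 pivots.

rank(A) = 2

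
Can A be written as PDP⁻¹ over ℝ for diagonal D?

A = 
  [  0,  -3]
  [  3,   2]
No

tr(A) = 2, det(A) = 9
Characteristic polynomial: λ² - tr(A)λ + det(A) = λ² - 2λ + 9
λ² - 2λ + 9 = 0  ⇒  λ = (2 ± √((-2)² - 4·(9)))/2 = (2 ± √(-32))/2
  = 1 + 2i√2,  1 - 2i√2
Eigenvalues: 1 + 2i√2, 1 - 2i√2  (≈ 1 + 2.828i, 1 - 2.828i)
Has complex eigenvalues (not diagonalizable over ℝ).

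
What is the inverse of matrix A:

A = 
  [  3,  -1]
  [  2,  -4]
det(A) = (3)(-4) - (-1)(2) = -10
For a 2×2 matrix, A⁻¹ = (1/det(A)) · [[d, -b], [-c, a]]
    = (-1/10) · [[-4, 1], [-2, 3]]

A⁻¹ = 
  [  2/5, -1/10]
  [  1/5, -3/10]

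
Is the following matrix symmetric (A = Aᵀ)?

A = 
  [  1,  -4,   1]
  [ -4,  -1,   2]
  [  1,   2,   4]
Yes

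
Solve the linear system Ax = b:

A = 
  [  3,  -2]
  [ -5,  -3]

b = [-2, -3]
x = [0, 1]

Row reduce the augmented matrix [A|b]:
R2 → R2 + (5/3)·R1
REF = 
  [    3,    -2,    -2]
  [    0, -19/3, -19/3]

Back-substitution:
x₂ = (-19/3) / (-19/3) = 1
x₁ = (-2 - (-2)(1)) / 3 = 0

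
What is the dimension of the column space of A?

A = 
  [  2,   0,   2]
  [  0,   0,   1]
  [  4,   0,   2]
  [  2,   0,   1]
dim(Col(A)) = 2

Row reduce:
R3 → R3 - (2)·R1
R4 → R4 - (1)·R1
R3 → R3 + (2)·R2
R4 → R4 + (1)·R2
REF = 
  [  2,   0,   2]
  [  0,   0,   1]
  [  0,   0,   0]
  [  0,   0,   0]
Pivot columns: 1, 3 → 2 pivots.
dim(Col(A)) = number of pivot columns = 2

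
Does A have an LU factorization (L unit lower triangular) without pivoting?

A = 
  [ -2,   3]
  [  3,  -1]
Yes.
A[1,1] = -2 ≠ 0, so Gaussian elimination proceeds without a row swap: multiplier ℓ₂₁ = (3)/(-2) = -3/2, and U[2,2] = -1 - (-3/2)(3) = 7/2.
L = 
  [   1,    0]
  [-3/2,    1]
U = 
  [ -2,   3]
  [  0, 7/2]
Check row 2 of LU: [(-3/2)(-2), (-3/2)(3) + (7/2)] = [3, -1] = row 2 of A ✓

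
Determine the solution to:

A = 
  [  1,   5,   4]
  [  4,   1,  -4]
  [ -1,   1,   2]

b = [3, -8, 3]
Row reduce the augmented matrix [A|b]:
R2 → R2 - (4)·R1
R3 → R3 + (1)·R1
R3 → R3 + (6/19)·R2
REF = 
  [    1,     5,     4,     3]
  [    0,   -19,   -20,   -20]
  [    0,     0, -6/19, -6/19]

Back-substitution:
x₃ = (-6/19) / (-6/19) = 1
x₂ = (-20 - (-20)(1)) / (-19) = 0
x₁ = (3 - (5)(0) - (4)(1)) / 1 = -1

x = [-1, 0, 1]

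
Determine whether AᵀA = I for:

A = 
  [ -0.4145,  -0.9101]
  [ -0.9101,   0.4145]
Yes

AᵀA = 
  [  1.0001,   0]
  [  0,   1.0001]
≈ I (equal to I up to the 4-dp rounding of the entries)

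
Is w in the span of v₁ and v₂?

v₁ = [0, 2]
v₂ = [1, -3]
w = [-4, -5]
Yes

Form the augmented matrix and row-reduce:
[v₁|v₂|w] = 
  [  0,   1,  -4]
  [  2,  -3,  -5]
Swap R1 ↔ R2
REF = 
  [  2,  -3,  -5]
  [  0,   1,  -4]

No row of the form [0 0 | nonzero], so the system is consistent. Back-substitution gives c₁ = -17/2, c₂ = -4: w = (-17/2)·v₁ + (-4)·v₂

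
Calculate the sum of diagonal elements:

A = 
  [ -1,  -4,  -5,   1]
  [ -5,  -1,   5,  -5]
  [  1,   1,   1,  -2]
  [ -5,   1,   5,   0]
-1

tr(A) = -1 + -1 + 1 + 0 = -1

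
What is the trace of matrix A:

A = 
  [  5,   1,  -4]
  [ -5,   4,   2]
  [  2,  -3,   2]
11

tr(A) = 5 + 4 + 2 = 11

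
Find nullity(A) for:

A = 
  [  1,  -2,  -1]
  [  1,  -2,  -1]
nullity(A) = 2

Row reduce:
R2 → R2 - (1)·R1
REF = 
  [  1,  -2,  -1]
  [  0,   0,   0]
Pivot columns: 1 → 1 pivot.
rank(A) = 1, so nullity(A) = 3 - 1 = 2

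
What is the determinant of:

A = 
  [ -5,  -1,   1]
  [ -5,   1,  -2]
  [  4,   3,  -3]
Cofactor expansion along row 1:
det(A) = (-5)·((1)(-3) - (-2)(3)) - (-1)·((-5)(-3) - (-2)(4)) + (1)·((-5)(3) - (1)(4))
  = (-5)(3) - (-1)(23) + (1)(-19)
  = -11

det(A) = -11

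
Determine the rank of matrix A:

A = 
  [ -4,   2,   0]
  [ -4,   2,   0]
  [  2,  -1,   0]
Row reduce:
R2 → R2 - (1)·R1
R3 → R3 + (1/2)·R1
REF = 
  [ -4,   2,   0]
  [  0,   0,   0]
  [  0,   0,   0]
Pivot columns: 1 → 1 pivot.

rank(A) = 1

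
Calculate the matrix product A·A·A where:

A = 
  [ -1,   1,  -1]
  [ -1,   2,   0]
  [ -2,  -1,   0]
A² = A·A:
A²[1,1] = (-1)(-1) + (1)(-1) + (-1)(-2) = 2
A²[1,2] = (-1)(1) + (1)(2) + (-1)(-1) = 2
A²[1,3] = (-1)(-1) + (1)(0) + (-1)(0) = 1
A²[2,1] = (-1)(-1) + (2)(-1) + (0)(-2) = -1
A²[2,2] = (-1)(1) + (2)(2) + (0)(-1) = 3
A²[2,3] = (-1)(-1) + (2)(0) + (0)(0) = 1
A²[3,1] = (-2)(-1) + (-1)(-1) + (0)(-2) = 3
A²[3,2] = (-2)(1) + (-1)(2) + (0)(-1) = -4
A²[3,3] = (-2)(-1) + (-1)(0) + (0)(0) = 2
A² = 
  [  2,   2,   1]
  [ -1,   3,   1]
  [  3,  -4,   2]

A^3 = A^2·A:
A^3[1,1] = (2)(-1) + (2)(-1) + (1)(-2) = -6
A^3[1,2] = (2)(1) + (2)(2) + (1)(-1) = 5
A^3[1,3] = (2)(-1) + (2)(0) + (1)(0) = -2
A^3[2,1] = (-1)(-1) + (3)(-1) + (1)(-2) = -4
A^3[2,2] = (-1)(1) + (3)(2) + (1)(-1) = 4
A^3[2,3] = (-1)(-1) + (3)(0) + (1)(0) = 1
A^3[3,1] = (3)(-1) + (-4)(-1) + (2)(-2) = -3
A^3[3,2] = (3)(1) + (-4)(2) + (2)(-1) = -7
A^3[3,3] = (3)(-1) + (-4)(0) + (2)(0) = -3
A^3 = 
  [ -6,   5,  -2]
  [ -4,   4,   1]
  [ -3,  -7,  -3]

Therefore
A^3 = 
  [ -6,   5,  -2]
  [ -4,   4,   1]
  [ -3,  -7,  -3]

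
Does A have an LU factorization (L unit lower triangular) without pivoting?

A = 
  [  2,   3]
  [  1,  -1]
Yes.
A[1,1] = 2 ≠ 0, so Gaussian elimination proceeds without a row swap: multiplier ℓ₂₁ = (1)/(2) = 1/2, and U[2,2] = -1 - (1/2)(3) = -5/2.
L = 
  [  1,   0]
  [1/2,   1]
U = 
  [   2,    3]
  [   0, -5/2]
Check row 2 of LU: [(1/2)(2), (1/2)(3) + (-5/2)] = [1, -1] = row 2 of A ✓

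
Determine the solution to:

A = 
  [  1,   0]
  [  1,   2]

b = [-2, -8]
x = [-2, -3]

Row reduce the augmented matrix [A|b]:
R2 → R2 - (1)·R1
REF = 
  [  1,   0,  -2]
  [  0,   2,  -6]

Back-substitution:
x₂ = (-6) / 2 = -3
x₁ = (-2 - (0)(-3)) / 1 = -2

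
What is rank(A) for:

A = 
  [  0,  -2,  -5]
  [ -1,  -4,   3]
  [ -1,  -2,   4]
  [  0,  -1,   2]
Row reduce:
Swap R1 ↔ R2
R3 → R3 - (1)·R1
R3 → R3 + (1)·R2
R4 → R4 - (1/2)·R2
R4 → R4 + (9/8)·R3
REF = 
  [ -1,  -4,   3]
  [  0,  -2,  -5]
  [  0,   0,  -4]
  [  0,   0,   0]
Pivot columns: 1, 2, 3 → 3 pivots.

rank(A) = 3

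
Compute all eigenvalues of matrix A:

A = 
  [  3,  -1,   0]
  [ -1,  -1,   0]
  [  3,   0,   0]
λ = 0, 1 + √5, 1 - √5  (≈ 0, 3.236, -1.236)

Characteristic polynomial: det(λI - A) = λ³ - 2λ² - 4λ
The constant term is 0, so λ = 0 is a root: p(λ) = λ(λ² - 2λ - 4)
λ² - 2λ - 4 = 0  ⇒  λ = (2 ± √((-2)² - 4·(-4)))/2 = (2 ± √(20))/2
  = 1 + √5,  1 - √5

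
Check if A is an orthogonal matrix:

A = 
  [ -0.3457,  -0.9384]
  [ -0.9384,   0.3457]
Yes

AᵀA = 
  [  1.0001,   0]
  [  0,   1.0001]
≈ I (equal to I up to the 4-dp rounding of the entries)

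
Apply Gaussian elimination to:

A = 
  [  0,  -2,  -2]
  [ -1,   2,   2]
Row operations:
Swap R1 ↔ R2

Resulting echelon form:
REF = 
  [ -1,   2,   2]
  [  0,  -2,  -2]

Rank = 2 (number of non-zero pivot rows).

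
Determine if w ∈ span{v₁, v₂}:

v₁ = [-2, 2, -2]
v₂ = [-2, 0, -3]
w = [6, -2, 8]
Yes

Form the augmented matrix and row-reduce:
[v₁|v₂|w] = 
  [ -2,  -2,   6]
  [  2,   0,  -2]
  [ -2,  -3,   8]
R2 → R2 + (1)·R1
R3 → R3 - (1)·R1
R3 → R3 - (1/2)·R2
REF = 
  [ -2,  -2,   6]
  [  0,  -2,   4]
  [  0,   0,   0]

No row of the form [0 0 | nonzero], so the system is consistent. Back-substitution gives c₁ = -1, c₂ = -2: w = (-1)·v₁ + (-2)·v₂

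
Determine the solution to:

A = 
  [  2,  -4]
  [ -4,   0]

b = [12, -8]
Row reduce the augmented matrix [A|b]:
R2 → R2 + (2)·R1
REF = 
  [  2,  -4,  12]
  [  0,  -8,  16]

Back-substitution:
x₂ = 16 / (-8) = -2
x₁ = (12 - (-4)(-2)) / 2 = 2

x = [2, -2]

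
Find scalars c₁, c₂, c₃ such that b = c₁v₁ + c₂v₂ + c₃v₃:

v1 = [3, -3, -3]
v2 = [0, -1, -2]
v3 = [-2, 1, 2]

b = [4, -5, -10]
c1 = 0, c2 = 3, c3 = -2

b = 0·v1 + 3·v2 + -2·v3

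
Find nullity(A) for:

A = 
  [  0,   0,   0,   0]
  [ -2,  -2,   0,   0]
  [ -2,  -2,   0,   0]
nullity(A) = 3

Row reduce:
Swap R1 ↔ R2
R3 → R3 - (1)·R1
REF = 
  [ -2,  -2,   0,   0]
  [  0,   0,   0,   0]
  [  0,   0,   0,   0]
Pivot columns: 1 → 1 pivot.
rank(A) = 1, so nullity(A) = 4 - 1 = 3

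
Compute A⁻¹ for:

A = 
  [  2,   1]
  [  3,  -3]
det(A) = (2)(-3) - (1)(3) = -9
For a 2×2 matrix, A⁻¹ = (1/det(A)) · [[d, -b], [-c, a]]
    = (-1/9) · [[-3, -1], [-3, 2]]

A⁻¹ = 
  [ 1/3,  1/9]
  [ 1/3, -2/9]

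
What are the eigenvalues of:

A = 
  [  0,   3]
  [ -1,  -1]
λ = (-1 + i√11)/2, (-1 - i√11)/2  (≈ -0.5 + 1.658i, -0.5 - 1.658i)

tr(A) = -1, det(A) = 3
Characteristic polynomial: λ² - tr(A)λ + det(A) = λ² + λ + 3
λ² + λ + 3 = 0  ⇒  λ = (-1 ± √((1)² - 4·(3)))/2 = (-1 ± √(-11))/2
  = (-1 + i√11)/2,  (-1 - i√11)/2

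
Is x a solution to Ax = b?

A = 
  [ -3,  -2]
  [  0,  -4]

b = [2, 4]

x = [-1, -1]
No

Ax = [5, 4] ≠ b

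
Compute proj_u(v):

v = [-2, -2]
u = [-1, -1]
v·u = (-2)(-1) + (-2)(-1) = 4
u·u = (-1)² + (-1)² = 2
proj_u(v) = (v·u / u·u) × u = (4/2) × u = (2) × u

proj_u(v) = [-2, -2]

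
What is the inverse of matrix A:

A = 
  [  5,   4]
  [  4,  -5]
det(A) = (5)(-5) - (4)(4) = -41
For a 2×2 matrix, A⁻¹ = (1/det(A)) · [[d, -b], [-c, a]]
    = (-1/41) · [[-5, -4], [-4, 5]]

A⁻¹ = 
  [ 5/41,  4/41]
  [ 4/41, -5/41]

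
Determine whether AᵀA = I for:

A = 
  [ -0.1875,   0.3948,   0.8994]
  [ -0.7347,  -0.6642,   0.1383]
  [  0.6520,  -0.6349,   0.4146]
Yes

AᵀA = 
  [  1,   0,   0.0001]
  [  0,   1.0001,   0]
  [  0.0001,   0,   0.9999]
≈ I (equal to I up to the 4-dp rounding of the entries)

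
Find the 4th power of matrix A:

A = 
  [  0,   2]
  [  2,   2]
A² = A·A:
A²[1,1] = (0)(0) + (2)(2) = 4
A²[1,2] = (0)(2) + (2)(2) = 4
A²[2,1] = (2)(0) + (2)(2) = 4
A²[2,2] = (2)(2) + (2)(2) = 8
A² = 
  [  4,   4]
  [  4,   8]

A^3 = A^2·A:
A^3[1,1] = (4)(0) + (4)(2) = 8
A^3[1,2] = (4)(2) + (4)(2) = 16
A^3[2,1] = (4)(0) + (8)(2) = 16
A^3[2,2] = (4)(2) + (8)(2) = 24
A^3 = 
  [  8,  16]
  [ 16,  24]

A^4 = A^3·A:
A^4[1,1] = (8)(0) + (16)(2) = 32
A^4[1,2] = (8)(2) + (16)(2) = 48
A^4[2,1] = (16)(0) + (24)(2) = 48
A^4[2,2] = (16)(2) + (24)(2) = 80
A^4 = 
  [ 32,  48]
  [ 48,  80]

Therefore
A^4 = 
  [ 32,  48]
  [ 48,  80]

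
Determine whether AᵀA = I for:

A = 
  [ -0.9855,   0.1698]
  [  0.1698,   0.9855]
Yes

AᵀA = 
  [  1,   0]
  [  0,   1]
≈ I (equal to I up to the 4-dp rounding of the entries)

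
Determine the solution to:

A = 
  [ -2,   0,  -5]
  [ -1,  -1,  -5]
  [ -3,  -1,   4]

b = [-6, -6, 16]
Row reduce the augmented matrix [A|b]:
R2 → R2 - (1/2)·R1
R3 → R3 - (3/2)·R1
R3 → R3 - (1)·R2
REF = 
  [  -2,    0,   -5,   -6]
  [   0,   -1, -5/2,   -3]
  [   0,    0,   14,   28]

Back-substitution:
x₃ = 28 / 14 = 2
x₂ = (-3 - (-5/2)(2)) / (-1) = -2
x₁ = (-6 - (0)(-2) - (-5)(2)) / (-2) = -2

x = [-2, -2, 2]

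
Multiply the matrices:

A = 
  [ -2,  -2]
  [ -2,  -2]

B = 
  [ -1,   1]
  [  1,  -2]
A is 2×2 and B is 2×2, so AB is 2×2. Each entry is (row of A)·(column of B):
AB[1,1] = (-2)(-1) + (-2)(1) = 0
AB[1,2] = (-2)(1) + (-2)(-2) = 2
AB[2,1] = (-2)(-1) + (-2)(1) = 0
AB[2,2] = (-2)(1) + (-2)(-2) = 2

AB = 
  [  0,   2]
  [  0,   2]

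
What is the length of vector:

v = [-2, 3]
3.606

||v||₂ = √((-2)² + (3)²) = √13 = 3.606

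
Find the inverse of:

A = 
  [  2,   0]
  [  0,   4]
det(A) = (2)(4) - (0)(0) = 8
For a 2×2 matrix, A⁻¹ = (1/det(A)) · [[d, -b], [-c, a]]
    = (1/8) · [[4, 0], [0, 2]]

A⁻¹ = 
  [1/2,   0]
  [  0, 1/4]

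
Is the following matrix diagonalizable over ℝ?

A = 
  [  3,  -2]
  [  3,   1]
No

tr(A) = 4, det(A) = 9
Characteristic polynomial: λ² - tr(A)λ + det(A) = λ² - 4λ + 9
λ² - 4λ + 9 = 0  ⇒  λ = (4 ± √((-4)² - 4·(9)))/2 = (4 ± √(-20))/2
  = 2 + i√5,  2 - i√5
Eigenvalues: 2 + i√5, 2 - i√5  (≈ 2 + 2.236i, 2 - 2.236i)
Has complex eigenvalues (not diagonalizable over ℝ).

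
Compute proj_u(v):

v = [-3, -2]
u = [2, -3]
proj_u(v) = [0, 0]

v·u = (-3)(2) + (-2)(-3) = 0
u·u = (2)² + (-3)² = 13
proj_u(v) = (v·u / u·u) × u = (0/13) × u = (0) × u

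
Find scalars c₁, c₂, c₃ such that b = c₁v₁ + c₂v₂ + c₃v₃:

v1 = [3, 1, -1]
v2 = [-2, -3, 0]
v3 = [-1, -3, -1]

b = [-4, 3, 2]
c1 = -3, c2 = -3, c3 = 1

b = -3·v1 + -3·v2 + 1·v3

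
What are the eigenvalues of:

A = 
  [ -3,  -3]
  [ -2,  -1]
λ = -2 + √7, -2 - √7  (≈ 0.6458, -4.646)

tr(A) = -4, det(A) = -3
Characteristic polynomial: λ² - tr(A)λ + det(A) = λ² + 4λ - 3
λ² + 4λ - 3 = 0  ⇒  λ = (-4 ± √((4)² - 4·(-3)))/2 = (-4 ± √(28))/2
  = -2 + √7,  -2 - √7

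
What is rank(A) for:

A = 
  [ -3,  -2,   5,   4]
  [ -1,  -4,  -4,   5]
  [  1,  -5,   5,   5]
rank(A) = 3

Row reduce:
R2 → R2 - (1/3)·R1
R3 → R3 + (1/3)·R1
R3 → R3 - (17/10)·R2
REF = 
  [    -3,     -2,      5,      4]
  [     0,  -10/3,  -17/3,   11/3]
  [     0,      0, 163/10,   1/10]
Pivot columns: 1, 2, 3 → 3 pivots.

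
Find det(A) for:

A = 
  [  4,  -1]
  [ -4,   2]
For a 2×2 matrix, det = ad - bc = (4)(2) - (-1)(-4) = 4

det(A) = 4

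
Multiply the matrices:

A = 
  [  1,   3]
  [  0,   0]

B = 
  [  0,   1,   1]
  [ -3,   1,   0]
A is 2×2 and B is 2×3, so AB is 2×3. Each entry is (row of A)·(column of B):
AB[1,1] = (1)(0) + (3)(-3) = -9
AB[1,2] = (1)(1) + (3)(1) = 4
AB[1,3] = (1)(1) + (3)(0) = 1
AB[2,1] = (0)(0) + (0)(-3) = 0
AB[2,2] = (0)(1) + (0)(1) = 0
AB[2,3] = (0)(1) + (0)(0) = 0

AB = 
  [ -9,   4,   1]
  [  0,   0,   0]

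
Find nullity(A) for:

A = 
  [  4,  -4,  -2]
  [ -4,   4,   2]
nullity(A) = 2

Row reduce:
R2 → R2 + (1)·R1
REF = 
  [  4,  -4,  -2]
  [  0,   0,   0]
Pivot columns: 1 → 1 pivot.
rank(A) = 1, so nullity(A) = 3 - 1 = 2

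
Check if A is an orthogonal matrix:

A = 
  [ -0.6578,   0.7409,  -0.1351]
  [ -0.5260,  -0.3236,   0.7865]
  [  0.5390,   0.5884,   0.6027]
Yes

AᵀA = 
  [  0.9999,   0,   0]
  [  0,   0.9999,   0]
  [  0,   0,   1.0001]
≈ I (equal to I up to the 4-dp rounding of the entries)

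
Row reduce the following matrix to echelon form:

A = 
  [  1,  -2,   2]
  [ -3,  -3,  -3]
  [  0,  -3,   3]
Row operations:
R2 → R2 + (3)·R1
R3 → R3 - (1/3)·R2

Resulting echelon form:
REF = 
  [  1,  -2,   2]
  [  0,  -9,   3]
  [  0,   0,   2]

Rank = 3 (number of non-zero pivot rows).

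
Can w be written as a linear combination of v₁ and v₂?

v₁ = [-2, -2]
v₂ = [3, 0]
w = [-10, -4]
Yes

Form the augmented matrix and row-reduce:
[v₁|v₂|w] = 
  [ -2,   3, -10]
  [ -2,   0,  -4]
R2 → R2 - (1)·R1
REF = 
  [ -2,   3, -10]
  [  0,  -3,   6]

No row of the form [0 0 | nonzero], so the system is consistent. Back-substitution gives c₁ = 2, c₂ = -2: w = (2)·v₁ + (-2)·v₂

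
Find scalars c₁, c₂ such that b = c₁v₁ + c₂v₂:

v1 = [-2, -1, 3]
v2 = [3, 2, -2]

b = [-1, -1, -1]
c1 = -1, c2 = -1

b = -1·v1 + -1·v2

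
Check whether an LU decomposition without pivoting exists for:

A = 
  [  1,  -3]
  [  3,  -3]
Yes.
A[1,1] = 1 ≠ 0, so Gaussian elimination proceeds without a row swap: multiplier ℓ₂₁ = (3)/(1) = 3, and U[2,2] = -3 - (3)(-3) = 6.
L = 
  [  1,   0]
  [  3,   1]
U = 
  [  1,  -3]
  [  0,   6]
Check row 2 of LU: [(3)(1), (3)(-3) + 6] = [3, -3] = row 2 of A ✓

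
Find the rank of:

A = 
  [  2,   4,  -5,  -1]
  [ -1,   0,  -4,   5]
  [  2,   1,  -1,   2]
rank(A) = 3

Row reduce:
R2 → R2 + (1/2)·R1
R3 → R3 - (1)·R1
R3 → R3 + (3/2)·R2
REF = 
  [    2,     4,    -5,    -1]
  [    0,     2, -13/2,   9/2]
  [    0,     0, -23/4,  39/4]
Pivot columns: 1, 2, 3 → 3 pivots.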